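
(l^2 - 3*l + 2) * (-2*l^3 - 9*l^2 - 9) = -2*l^5 - 3*l^4 + 23*l^3 - 27*l^2 + 27*l - 18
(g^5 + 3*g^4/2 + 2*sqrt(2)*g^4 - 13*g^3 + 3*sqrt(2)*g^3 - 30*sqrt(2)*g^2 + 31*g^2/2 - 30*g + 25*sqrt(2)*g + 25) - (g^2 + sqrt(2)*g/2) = g^5 + 3*g^4/2 + 2*sqrt(2)*g^4 - 13*g^3 + 3*sqrt(2)*g^3 - 30*sqrt(2)*g^2 + 29*g^2/2 - 30*g + 49*sqrt(2)*g/2 + 25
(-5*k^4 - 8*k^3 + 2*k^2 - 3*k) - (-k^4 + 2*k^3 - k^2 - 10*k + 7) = -4*k^4 - 10*k^3 + 3*k^2 + 7*k - 7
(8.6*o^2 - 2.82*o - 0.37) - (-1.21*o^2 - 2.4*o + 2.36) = 9.81*o^2 - 0.42*o - 2.73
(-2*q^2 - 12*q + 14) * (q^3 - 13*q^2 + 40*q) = -2*q^5 + 14*q^4 + 90*q^3 - 662*q^2 + 560*q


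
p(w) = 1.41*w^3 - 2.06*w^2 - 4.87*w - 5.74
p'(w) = 4.23*w^2 - 4.12*w - 4.87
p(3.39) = 9.01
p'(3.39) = 29.77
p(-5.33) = -251.81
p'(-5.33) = 137.26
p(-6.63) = -474.93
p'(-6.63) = 208.38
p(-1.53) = -8.16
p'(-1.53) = 11.34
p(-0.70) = -3.82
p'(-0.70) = 0.09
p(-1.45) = -7.31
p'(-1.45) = 10.00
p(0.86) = -10.55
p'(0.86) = -5.28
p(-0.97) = -4.24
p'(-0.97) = 3.11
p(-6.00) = -355.24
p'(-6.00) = 172.13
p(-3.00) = -47.74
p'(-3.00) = 45.56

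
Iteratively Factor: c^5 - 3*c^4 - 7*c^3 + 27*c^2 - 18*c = (c)*(c^4 - 3*c^3 - 7*c^2 + 27*c - 18) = c*(c + 3)*(c^3 - 6*c^2 + 11*c - 6) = c*(c - 1)*(c + 3)*(c^2 - 5*c + 6) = c*(c - 3)*(c - 1)*(c + 3)*(c - 2)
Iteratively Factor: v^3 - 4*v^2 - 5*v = (v)*(v^2 - 4*v - 5) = v*(v + 1)*(v - 5)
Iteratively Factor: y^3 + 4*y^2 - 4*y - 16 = (y + 2)*(y^2 + 2*y - 8) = (y + 2)*(y + 4)*(y - 2)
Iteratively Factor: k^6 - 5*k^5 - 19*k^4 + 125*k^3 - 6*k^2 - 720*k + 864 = (k - 2)*(k^5 - 3*k^4 - 25*k^3 + 75*k^2 + 144*k - 432) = (k - 3)*(k - 2)*(k^4 - 25*k^2 + 144) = (k - 3)^2*(k - 2)*(k^3 + 3*k^2 - 16*k - 48) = (k - 3)^2*(k - 2)*(k + 4)*(k^2 - k - 12) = (k - 4)*(k - 3)^2*(k - 2)*(k + 4)*(k + 3)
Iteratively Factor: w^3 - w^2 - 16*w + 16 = (w - 4)*(w^2 + 3*w - 4) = (w - 4)*(w + 4)*(w - 1)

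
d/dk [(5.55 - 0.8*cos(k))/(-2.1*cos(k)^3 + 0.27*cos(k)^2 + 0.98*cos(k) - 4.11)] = (3.36*cos(k)^3 - 35.181*cos(k)^2 + 2.997*cos(k) + 2.151)*sin(k)/(4.41*cos(k)^6 - 1.134*cos(k)^5 - 4.0431*cos(k)^4 + 17.7912*cos(k)^3 - 1.259*cos(k)^2 - 8.0556*cos(k) + 16.8921)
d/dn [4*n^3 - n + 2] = 12*n^2 - 1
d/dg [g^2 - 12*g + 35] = 2*g - 12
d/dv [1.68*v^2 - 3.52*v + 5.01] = 3.36*v - 3.52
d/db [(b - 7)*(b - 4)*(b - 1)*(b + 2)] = 4*b^3 - 30*b^2 + 30*b + 50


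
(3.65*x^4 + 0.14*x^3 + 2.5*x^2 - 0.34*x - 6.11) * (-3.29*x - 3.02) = -12.0085*x^5 - 11.4836*x^4 - 8.6478*x^3 - 6.4314*x^2 + 21.1287*x + 18.4522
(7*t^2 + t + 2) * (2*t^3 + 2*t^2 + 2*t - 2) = 14*t^5 + 16*t^4 + 20*t^3 - 8*t^2 + 2*t - 4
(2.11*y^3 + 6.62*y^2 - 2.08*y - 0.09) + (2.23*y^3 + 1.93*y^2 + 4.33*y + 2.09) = 4.34*y^3 + 8.55*y^2 + 2.25*y + 2.0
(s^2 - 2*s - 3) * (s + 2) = s^3 - 7*s - 6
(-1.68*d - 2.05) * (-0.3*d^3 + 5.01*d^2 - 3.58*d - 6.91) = 0.504*d^4 - 7.8018*d^3 - 4.2561*d^2 + 18.9478*d + 14.1655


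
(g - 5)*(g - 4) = g^2 - 9*g + 20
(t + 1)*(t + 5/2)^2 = t^3 + 6*t^2 + 45*t/4 + 25/4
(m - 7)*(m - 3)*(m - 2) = m^3 - 12*m^2 + 41*m - 42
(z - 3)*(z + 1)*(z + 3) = z^3 + z^2 - 9*z - 9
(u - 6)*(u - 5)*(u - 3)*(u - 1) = u^4 - 15*u^3 + 77*u^2 - 153*u + 90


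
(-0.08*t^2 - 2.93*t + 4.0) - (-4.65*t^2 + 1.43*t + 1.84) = 4.57*t^2 - 4.36*t + 2.16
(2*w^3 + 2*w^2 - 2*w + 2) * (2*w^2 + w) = 4*w^5 + 6*w^4 - 2*w^3 + 2*w^2 + 2*w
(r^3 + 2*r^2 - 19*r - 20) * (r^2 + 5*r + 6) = r^5 + 7*r^4 - 3*r^3 - 103*r^2 - 214*r - 120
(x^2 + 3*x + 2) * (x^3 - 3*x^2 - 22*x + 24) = x^5 - 29*x^3 - 48*x^2 + 28*x + 48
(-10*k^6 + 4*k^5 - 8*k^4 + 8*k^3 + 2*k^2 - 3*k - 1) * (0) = 0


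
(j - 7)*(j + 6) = j^2 - j - 42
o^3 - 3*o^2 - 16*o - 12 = (o - 6)*(o + 1)*(o + 2)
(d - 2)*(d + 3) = d^2 + d - 6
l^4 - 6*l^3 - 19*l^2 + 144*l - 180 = (l - 6)*(l - 3)*(l - 2)*(l + 5)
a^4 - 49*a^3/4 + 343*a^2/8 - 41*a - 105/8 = (a - 7)*(a - 3)*(a - 5/2)*(a + 1/4)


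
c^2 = c^2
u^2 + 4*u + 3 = (u + 1)*(u + 3)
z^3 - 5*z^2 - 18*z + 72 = (z - 6)*(z - 3)*(z + 4)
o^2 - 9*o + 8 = (o - 8)*(o - 1)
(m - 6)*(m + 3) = m^2 - 3*m - 18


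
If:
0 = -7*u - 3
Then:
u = -3/7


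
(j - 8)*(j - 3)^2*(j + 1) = j^4 - 13*j^3 + 43*j^2 - 15*j - 72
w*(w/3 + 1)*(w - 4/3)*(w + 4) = w^4/3 + 17*w^3/9 + 8*w^2/9 - 16*w/3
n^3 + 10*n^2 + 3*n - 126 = (n - 3)*(n + 6)*(n + 7)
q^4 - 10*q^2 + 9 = (q - 3)*(q - 1)*(q + 1)*(q + 3)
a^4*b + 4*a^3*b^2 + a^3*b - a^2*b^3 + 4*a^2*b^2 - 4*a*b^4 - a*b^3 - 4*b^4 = (a - b)*(a + b)*(a + 4*b)*(a*b + b)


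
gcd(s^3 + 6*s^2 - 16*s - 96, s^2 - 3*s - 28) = s + 4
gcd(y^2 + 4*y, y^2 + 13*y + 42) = 1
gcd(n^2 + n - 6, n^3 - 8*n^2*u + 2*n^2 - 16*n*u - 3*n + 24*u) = n + 3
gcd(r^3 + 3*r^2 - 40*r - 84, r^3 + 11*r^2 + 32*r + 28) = r^2 + 9*r + 14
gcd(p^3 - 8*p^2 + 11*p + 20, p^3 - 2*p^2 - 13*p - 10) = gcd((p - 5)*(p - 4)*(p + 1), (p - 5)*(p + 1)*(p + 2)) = p^2 - 4*p - 5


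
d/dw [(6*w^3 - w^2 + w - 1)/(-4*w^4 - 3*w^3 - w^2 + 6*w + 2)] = (24*w^6 - 8*w^5 + 3*w^4 + 62*w^3 + 22*w^2 - 6*w + 8)/(16*w^8 + 24*w^7 + 17*w^6 - 42*w^5 - 51*w^4 - 24*w^3 + 32*w^2 + 24*w + 4)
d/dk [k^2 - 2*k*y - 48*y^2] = 2*k - 2*y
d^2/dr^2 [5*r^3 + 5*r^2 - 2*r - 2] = 30*r + 10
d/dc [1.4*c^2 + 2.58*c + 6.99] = 2.8*c + 2.58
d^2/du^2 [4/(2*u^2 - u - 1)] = 8*(4*u^2 - 2*u - (4*u - 1)^2 - 2)/(-2*u^2 + u + 1)^3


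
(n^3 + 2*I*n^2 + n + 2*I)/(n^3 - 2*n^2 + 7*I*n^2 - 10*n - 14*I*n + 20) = (n^2 + 1)/(n^2 + n*(-2 + 5*I) - 10*I)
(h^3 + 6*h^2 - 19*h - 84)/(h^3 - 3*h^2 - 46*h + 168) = (h + 3)/(h - 6)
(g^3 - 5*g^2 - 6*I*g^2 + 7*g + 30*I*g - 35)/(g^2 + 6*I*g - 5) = (g^2 - g*(5 + 7*I) + 35*I)/(g + 5*I)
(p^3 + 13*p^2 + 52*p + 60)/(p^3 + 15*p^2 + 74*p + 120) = (p + 2)/(p + 4)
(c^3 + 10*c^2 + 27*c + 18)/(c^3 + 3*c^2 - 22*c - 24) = (c + 3)/(c - 4)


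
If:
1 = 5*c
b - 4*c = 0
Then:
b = 4/5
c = 1/5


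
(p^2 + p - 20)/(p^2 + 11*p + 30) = (p - 4)/(p + 6)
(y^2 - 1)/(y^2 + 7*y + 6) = (y - 1)/(y + 6)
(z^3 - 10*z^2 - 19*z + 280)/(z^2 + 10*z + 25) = (z^2 - 15*z + 56)/(z + 5)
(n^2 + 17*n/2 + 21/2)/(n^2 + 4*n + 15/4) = 2*(n + 7)/(2*n + 5)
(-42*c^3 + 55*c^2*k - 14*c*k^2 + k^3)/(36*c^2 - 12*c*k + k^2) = (-7*c^2 + 8*c*k - k^2)/(6*c - k)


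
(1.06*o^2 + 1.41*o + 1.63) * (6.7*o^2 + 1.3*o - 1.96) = 7.102*o^4 + 10.825*o^3 + 10.6764*o^2 - 0.6446*o - 3.1948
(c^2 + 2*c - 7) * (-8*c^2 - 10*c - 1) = -8*c^4 - 26*c^3 + 35*c^2 + 68*c + 7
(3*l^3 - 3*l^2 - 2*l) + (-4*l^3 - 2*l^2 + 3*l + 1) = -l^3 - 5*l^2 + l + 1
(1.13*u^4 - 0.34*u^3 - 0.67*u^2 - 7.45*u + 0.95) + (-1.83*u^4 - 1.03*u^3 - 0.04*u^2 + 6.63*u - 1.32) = -0.7*u^4 - 1.37*u^3 - 0.71*u^2 - 0.82*u - 0.37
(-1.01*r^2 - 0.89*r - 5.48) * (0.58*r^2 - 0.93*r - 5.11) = -0.5858*r^4 + 0.4231*r^3 + 2.8104*r^2 + 9.6443*r + 28.0028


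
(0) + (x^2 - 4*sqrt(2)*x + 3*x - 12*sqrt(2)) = x^2 - 4*sqrt(2)*x + 3*x - 12*sqrt(2)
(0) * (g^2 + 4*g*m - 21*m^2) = 0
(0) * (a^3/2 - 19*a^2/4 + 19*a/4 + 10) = 0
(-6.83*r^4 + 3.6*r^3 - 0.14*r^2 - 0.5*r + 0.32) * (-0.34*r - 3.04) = 2.3222*r^5 + 19.5392*r^4 - 10.8964*r^3 + 0.5956*r^2 + 1.4112*r - 0.9728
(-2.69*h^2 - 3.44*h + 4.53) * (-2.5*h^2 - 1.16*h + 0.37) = 6.725*h^4 + 11.7204*h^3 - 8.3299*h^2 - 6.5276*h + 1.6761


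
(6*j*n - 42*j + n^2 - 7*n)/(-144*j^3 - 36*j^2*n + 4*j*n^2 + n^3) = (7 - n)/(24*j^2 + 2*j*n - n^2)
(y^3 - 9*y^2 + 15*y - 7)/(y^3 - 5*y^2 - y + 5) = (y^2 - 8*y + 7)/(y^2 - 4*y - 5)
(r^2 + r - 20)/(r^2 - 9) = (r^2 + r - 20)/(r^2 - 9)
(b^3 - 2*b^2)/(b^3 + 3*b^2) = (b - 2)/(b + 3)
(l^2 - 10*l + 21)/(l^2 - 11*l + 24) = (l - 7)/(l - 8)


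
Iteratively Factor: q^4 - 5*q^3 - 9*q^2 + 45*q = (q)*(q^3 - 5*q^2 - 9*q + 45) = q*(q - 3)*(q^2 - 2*q - 15) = q*(q - 5)*(q - 3)*(q + 3)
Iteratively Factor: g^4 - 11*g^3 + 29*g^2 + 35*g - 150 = (g - 5)*(g^3 - 6*g^2 - g + 30) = (g - 5)*(g + 2)*(g^2 - 8*g + 15) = (g - 5)^2*(g + 2)*(g - 3)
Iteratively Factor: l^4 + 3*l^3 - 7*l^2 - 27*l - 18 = (l + 2)*(l^3 + l^2 - 9*l - 9) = (l + 2)*(l + 3)*(l^2 - 2*l - 3) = (l + 1)*(l + 2)*(l + 3)*(l - 3)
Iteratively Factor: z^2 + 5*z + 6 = (z + 3)*(z + 2)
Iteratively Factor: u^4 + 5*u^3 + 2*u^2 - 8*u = (u + 4)*(u^3 + u^2 - 2*u) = (u - 1)*(u + 4)*(u^2 + 2*u) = u*(u - 1)*(u + 4)*(u + 2)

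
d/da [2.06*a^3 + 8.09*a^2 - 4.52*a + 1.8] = 6.18*a^2 + 16.18*a - 4.52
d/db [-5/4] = 0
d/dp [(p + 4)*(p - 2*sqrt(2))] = 2*p - 2*sqrt(2) + 4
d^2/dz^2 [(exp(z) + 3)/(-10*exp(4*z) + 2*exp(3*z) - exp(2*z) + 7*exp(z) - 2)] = (-900*exp(8*z) - 4580*exp(7*z) + 1344*exp(6*z) - 1092*exp(5*z) + 351*exp(4*z) + 805*exp(3*z) - 33*exp(2*z) - 137*exp(z) - 46)*exp(z)/(1000*exp(12*z) - 600*exp(11*z) + 420*exp(10*z) - 2228*exp(9*z) + 1482*exp(8*z) - 750*exp(7*z) + 1699*exp(6*z) - 1179*exp(5*z) + 441*exp(4*z) - 451*exp(3*z) + 306*exp(2*z) - 84*exp(z) + 8)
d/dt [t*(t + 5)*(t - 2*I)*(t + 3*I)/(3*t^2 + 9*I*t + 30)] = (2*t^3 + t^2*(5 + 18*I) + t*(-30 + 50*I) - 75)/(3*t^2 + 30*I*t - 75)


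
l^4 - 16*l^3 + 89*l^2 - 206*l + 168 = (l - 7)*(l - 4)*(l - 3)*(l - 2)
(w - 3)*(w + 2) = w^2 - w - 6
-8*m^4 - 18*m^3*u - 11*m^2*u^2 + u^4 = (-4*m + u)*(m + u)^2*(2*m + u)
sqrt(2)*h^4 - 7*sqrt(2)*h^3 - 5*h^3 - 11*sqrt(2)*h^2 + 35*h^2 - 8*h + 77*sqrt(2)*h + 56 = (h - 7)*(h - 4*sqrt(2))*(h + sqrt(2))*(sqrt(2)*h + 1)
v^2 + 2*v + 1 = (v + 1)^2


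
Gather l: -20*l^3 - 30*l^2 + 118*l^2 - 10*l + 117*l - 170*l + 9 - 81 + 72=-20*l^3 + 88*l^2 - 63*l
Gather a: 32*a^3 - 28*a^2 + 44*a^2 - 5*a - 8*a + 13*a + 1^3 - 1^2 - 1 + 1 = 32*a^3 + 16*a^2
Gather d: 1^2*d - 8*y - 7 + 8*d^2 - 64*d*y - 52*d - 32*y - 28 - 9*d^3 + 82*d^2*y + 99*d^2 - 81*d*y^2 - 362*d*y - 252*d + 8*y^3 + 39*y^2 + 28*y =-9*d^3 + d^2*(82*y + 107) + d*(-81*y^2 - 426*y - 303) + 8*y^3 + 39*y^2 - 12*y - 35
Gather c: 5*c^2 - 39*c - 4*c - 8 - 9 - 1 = 5*c^2 - 43*c - 18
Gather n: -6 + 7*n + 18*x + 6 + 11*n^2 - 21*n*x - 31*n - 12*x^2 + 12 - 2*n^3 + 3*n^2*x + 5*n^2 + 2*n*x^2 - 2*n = -2*n^3 + n^2*(3*x + 16) + n*(2*x^2 - 21*x - 26) - 12*x^2 + 18*x + 12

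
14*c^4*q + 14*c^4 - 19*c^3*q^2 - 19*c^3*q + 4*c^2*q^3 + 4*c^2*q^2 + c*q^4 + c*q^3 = (-2*c + q)*(-c + q)*(7*c + q)*(c*q + c)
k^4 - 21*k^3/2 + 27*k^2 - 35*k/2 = k*(k - 7)*(k - 5/2)*(k - 1)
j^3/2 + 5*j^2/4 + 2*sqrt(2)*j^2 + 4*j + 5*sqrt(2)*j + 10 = (j/2 + sqrt(2))*(j + 5/2)*(j + 2*sqrt(2))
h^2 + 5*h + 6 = (h + 2)*(h + 3)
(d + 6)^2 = d^2 + 12*d + 36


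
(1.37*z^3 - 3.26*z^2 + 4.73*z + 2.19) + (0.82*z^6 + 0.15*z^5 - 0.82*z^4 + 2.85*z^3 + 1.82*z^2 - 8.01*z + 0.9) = 0.82*z^6 + 0.15*z^5 - 0.82*z^4 + 4.22*z^3 - 1.44*z^2 - 3.28*z + 3.09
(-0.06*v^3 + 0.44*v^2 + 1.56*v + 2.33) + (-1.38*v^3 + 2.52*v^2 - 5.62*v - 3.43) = -1.44*v^3 + 2.96*v^2 - 4.06*v - 1.1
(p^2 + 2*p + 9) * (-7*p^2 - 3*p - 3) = -7*p^4 - 17*p^3 - 72*p^2 - 33*p - 27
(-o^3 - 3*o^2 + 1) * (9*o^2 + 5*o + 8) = -9*o^5 - 32*o^4 - 23*o^3 - 15*o^2 + 5*o + 8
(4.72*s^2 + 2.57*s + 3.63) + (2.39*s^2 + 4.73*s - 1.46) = 7.11*s^2 + 7.3*s + 2.17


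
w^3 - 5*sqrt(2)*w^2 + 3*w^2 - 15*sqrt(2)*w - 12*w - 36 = (w + 3)*(w - 6*sqrt(2))*(w + sqrt(2))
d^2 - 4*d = d*(d - 4)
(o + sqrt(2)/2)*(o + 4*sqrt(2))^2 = o^3 + 17*sqrt(2)*o^2/2 + 40*o + 16*sqrt(2)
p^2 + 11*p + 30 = (p + 5)*(p + 6)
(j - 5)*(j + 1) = j^2 - 4*j - 5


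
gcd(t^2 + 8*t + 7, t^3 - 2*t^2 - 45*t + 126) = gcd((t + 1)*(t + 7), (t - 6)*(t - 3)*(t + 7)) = t + 7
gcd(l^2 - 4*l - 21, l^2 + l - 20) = 1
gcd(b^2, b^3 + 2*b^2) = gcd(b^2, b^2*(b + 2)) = b^2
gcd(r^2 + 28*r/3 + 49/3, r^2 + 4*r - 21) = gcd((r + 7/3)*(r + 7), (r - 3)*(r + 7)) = r + 7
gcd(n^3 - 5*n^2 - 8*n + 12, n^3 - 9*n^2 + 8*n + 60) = n^2 - 4*n - 12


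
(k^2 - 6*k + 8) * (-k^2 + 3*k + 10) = -k^4 + 9*k^3 - 16*k^2 - 36*k + 80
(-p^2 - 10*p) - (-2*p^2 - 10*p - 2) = p^2 + 2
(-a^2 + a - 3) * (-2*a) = 2*a^3 - 2*a^2 + 6*a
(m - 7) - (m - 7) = 0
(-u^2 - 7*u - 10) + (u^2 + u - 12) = -6*u - 22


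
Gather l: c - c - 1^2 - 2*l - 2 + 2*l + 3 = 0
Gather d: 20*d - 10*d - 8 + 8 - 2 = 10*d - 2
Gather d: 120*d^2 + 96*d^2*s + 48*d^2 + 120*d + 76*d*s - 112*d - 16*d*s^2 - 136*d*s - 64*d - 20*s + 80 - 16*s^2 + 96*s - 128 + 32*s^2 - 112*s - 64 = d^2*(96*s + 168) + d*(-16*s^2 - 60*s - 56) + 16*s^2 - 36*s - 112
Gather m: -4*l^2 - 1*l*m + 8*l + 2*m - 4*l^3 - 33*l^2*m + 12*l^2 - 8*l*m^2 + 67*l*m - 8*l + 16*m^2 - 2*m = -4*l^3 + 8*l^2 + m^2*(16 - 8*l) + m*(-33*l^2 + 66*l)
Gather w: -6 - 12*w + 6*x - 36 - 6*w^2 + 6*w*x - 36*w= -6*w^2 + w*(6*x - 48) + 6*x - 42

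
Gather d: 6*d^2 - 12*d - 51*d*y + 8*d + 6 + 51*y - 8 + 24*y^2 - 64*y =6*d^2 + d*(-51*y - 4) + 24*y^2 - 13*y - 2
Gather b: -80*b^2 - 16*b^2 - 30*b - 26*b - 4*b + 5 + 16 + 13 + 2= -96*b^2 - 60*b + 36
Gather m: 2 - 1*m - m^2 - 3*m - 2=-m^2 - 4*m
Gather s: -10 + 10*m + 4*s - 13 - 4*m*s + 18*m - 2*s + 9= 28*m + s*(2 - 4*m) - 14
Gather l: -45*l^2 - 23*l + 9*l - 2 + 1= -45*l^2 - 14*l - 1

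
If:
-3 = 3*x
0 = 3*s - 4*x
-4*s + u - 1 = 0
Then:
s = -4/3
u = -13/3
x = -1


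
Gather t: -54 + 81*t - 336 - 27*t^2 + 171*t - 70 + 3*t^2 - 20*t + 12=-24*t^2 + 232*t - 448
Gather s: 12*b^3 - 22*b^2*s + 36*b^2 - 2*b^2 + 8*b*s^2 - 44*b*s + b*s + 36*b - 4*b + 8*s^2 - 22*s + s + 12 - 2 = 12*b^3 + 34*b^2 + 32*b + s^2*(8*b + 8) + s*(-22*b^2 - 43*b - 21) + 10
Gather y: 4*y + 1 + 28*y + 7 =32*y + 8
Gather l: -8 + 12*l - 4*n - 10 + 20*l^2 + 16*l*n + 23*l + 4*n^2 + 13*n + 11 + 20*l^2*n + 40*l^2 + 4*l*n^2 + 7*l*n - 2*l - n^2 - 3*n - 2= l^2*(20*n + 60) + l*(4*n^2 + 23*n + 33) + 3*n^2 + 6*n - 9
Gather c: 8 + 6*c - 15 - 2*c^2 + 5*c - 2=-2*c^2 + 11*c - 9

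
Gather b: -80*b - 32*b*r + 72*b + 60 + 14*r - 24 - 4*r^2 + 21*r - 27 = b*(-32*r - 8) - 4*r^2 + 35*r + 9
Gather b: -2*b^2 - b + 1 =-2*b^2 - b + 1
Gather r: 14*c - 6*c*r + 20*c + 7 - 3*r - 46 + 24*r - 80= 34*c + r*(21 - 6*c) - 119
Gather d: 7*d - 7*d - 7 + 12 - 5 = 0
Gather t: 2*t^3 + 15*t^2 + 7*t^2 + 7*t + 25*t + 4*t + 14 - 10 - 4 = 2*t^3 + 22*t^2 + 36*t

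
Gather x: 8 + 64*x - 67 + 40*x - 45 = 104*x - 104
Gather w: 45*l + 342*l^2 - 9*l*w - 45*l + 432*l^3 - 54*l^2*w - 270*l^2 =432*l^3 + 72*l^2 + w*(-54*l^2 - 9*l)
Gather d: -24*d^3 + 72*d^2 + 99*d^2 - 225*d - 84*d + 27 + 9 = -24*d^3 + 171*d^2 - 309*d + 36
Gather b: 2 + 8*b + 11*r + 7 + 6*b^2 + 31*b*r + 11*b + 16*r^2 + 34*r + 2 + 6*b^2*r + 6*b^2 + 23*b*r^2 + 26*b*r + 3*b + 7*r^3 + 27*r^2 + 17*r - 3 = b^2*(6*r + 12) + b*(23*r^2 + 57*r + 22) + 7*r^3 + 43*r^2 + 62*r + 8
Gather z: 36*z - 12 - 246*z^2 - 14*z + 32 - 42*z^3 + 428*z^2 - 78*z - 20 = -42*z^3 + 182*z^2 - 56*z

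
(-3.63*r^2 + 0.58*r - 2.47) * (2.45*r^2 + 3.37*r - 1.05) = -8.8935*r^4 - 10.8121*r^3 - 0.285400000000001*r^2 - 8.9329*r + 2.5935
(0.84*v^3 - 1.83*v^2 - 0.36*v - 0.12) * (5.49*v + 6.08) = 4.6116*v^4 - 4.9395*v^3 - 13.1028*v^2 - 2.8476*v - 0.7296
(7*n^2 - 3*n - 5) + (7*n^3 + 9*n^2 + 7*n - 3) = 7*n^3 + 16*n^2 + 4*n - 8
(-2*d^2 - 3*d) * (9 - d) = 2*d^3 - 15*d^2 - 27*d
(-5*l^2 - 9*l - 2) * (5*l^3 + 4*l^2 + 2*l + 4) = -25*l^5 - 65*l^4 - 56*l^3 - 46*l^2 - 40*l - 8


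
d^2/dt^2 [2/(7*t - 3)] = 196/(7*t - 3)^3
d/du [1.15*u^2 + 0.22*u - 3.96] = 2.3*u + 0.22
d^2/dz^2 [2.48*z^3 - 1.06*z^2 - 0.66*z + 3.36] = 14.88*z - 2.12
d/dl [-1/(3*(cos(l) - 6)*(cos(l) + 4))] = 2*(1 - cos(l))*sin(l)/(3*(cos(l) - 6)^2*(cos(l) + 4)^2)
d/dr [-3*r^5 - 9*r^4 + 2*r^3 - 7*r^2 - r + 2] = -15*r^4 - 36*r^3 + 6*r^2 - 14*r - 1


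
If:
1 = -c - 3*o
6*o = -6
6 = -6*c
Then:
No Solution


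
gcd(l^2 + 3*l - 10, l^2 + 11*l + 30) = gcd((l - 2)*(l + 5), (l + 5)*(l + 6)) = l + 5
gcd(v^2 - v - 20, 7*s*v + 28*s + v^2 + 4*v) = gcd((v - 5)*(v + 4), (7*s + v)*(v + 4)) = v + 4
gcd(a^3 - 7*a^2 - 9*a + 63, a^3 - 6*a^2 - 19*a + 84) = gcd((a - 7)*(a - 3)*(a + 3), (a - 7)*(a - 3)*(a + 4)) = a^2 - 10*a + 21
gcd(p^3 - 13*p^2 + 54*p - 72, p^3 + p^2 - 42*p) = p - 6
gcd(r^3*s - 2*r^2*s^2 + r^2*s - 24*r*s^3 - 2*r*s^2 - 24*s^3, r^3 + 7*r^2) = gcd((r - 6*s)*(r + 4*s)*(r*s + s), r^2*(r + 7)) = 1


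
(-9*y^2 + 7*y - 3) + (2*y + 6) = -9*y^2 + 9*y + 3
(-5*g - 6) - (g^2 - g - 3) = -g^2 - 4*g - 3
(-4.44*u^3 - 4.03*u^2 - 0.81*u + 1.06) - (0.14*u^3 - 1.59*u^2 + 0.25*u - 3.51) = -4.58*u^3 - 2.44*u^2 - 1.06*u + 4.57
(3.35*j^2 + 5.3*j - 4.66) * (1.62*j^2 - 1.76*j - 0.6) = 5.427*j^4 + 2.69*j^3 - 18.8872*j^2 + 5.0216*j + 2.796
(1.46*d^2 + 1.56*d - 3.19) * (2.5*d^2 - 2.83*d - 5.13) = 3.65*d^4 - 0.2318*d^3 - 19.8796*d^2 + 1.0249*d + 16.3647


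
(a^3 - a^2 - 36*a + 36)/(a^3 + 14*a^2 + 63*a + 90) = (a^2 - 7*a + 6)/(a^2 + 8*a + 15)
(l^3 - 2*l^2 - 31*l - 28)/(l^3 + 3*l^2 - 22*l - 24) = (l^2 - 3*l - 28)/(l^2 + 2*l - 24)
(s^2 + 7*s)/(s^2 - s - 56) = s/(s - 8)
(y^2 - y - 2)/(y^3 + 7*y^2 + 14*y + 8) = (y - 2)/(y^2 + 6*y + 8)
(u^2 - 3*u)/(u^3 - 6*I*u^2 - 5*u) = (3 - u)/(-u^2 + 6*I*u + 5)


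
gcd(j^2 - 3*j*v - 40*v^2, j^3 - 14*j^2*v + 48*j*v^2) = -j + 8*v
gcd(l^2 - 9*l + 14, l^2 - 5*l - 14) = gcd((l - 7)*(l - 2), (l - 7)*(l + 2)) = l - 7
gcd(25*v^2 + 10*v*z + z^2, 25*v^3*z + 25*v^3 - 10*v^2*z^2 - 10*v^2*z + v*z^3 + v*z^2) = 1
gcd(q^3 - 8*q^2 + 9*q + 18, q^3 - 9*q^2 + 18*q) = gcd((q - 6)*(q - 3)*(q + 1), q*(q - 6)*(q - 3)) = q^2 - 9*q + 18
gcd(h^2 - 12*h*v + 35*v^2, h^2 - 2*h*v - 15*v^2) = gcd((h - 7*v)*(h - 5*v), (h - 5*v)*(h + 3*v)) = -h + 5*v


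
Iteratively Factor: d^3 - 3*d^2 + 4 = (d + 1)*(d^2 - 4*d + 4) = (d - 2)*(d + 1)*(d - 2)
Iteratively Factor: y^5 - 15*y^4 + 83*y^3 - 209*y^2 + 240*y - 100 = (y - 5)*(y^4 - 10*y^3 + 33*y^2 - 44*y + 20) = (y - 5)*(y - 2)*(y^3 - 8*y^2 + 17*y - 10) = (y - 5)^2*(y - 2)*(y^2 - 3*y + 2) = (y - 5)^2*(y - 2)^2*(y - 1)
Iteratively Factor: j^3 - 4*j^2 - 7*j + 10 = (j - 1)*(j^2 - 3*j - 10) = (j - 1)*(j + 2)*(j - 5)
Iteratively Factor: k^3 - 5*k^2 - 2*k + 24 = (k + 2)*(k^2 - 7*k + 12) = (k - 3)*(k + 2)*(k - 4)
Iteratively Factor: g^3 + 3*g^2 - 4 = (g + 2)*(g^2 + g - 2) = (g - 1)*(g + 2)*(g + 2)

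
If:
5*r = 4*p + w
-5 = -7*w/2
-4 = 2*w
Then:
No Solution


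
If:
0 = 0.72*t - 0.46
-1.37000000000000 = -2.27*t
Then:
No Solution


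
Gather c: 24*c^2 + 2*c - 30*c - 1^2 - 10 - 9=24*c^2 - 28*c - 20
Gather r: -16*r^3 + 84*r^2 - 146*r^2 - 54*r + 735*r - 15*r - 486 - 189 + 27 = -16*r^3 - 62*r^2 + 666*r - 648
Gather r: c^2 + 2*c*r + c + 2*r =c^2 + c + r*(2*c + 2)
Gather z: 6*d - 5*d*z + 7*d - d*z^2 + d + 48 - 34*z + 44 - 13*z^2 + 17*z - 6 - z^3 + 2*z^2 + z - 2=14*d - z^3 + z^2*(-d - 11) + z*(-5*d - 16) + 84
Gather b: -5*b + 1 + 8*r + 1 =-5*b + 8*r + 2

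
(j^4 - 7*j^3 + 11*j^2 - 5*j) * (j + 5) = j^5 - 2*j^4 - 24*j^3 + 50*j^2 - 25*j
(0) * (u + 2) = 0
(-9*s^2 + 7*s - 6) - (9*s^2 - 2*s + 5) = -18*s^2 + 9*s - 11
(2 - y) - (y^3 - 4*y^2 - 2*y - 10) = -y^3 + 4*y^2 + y + 12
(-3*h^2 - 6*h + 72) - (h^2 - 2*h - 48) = -4*h^2 - 4*h + 120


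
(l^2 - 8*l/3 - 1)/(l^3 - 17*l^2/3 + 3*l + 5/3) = (l - 3)/(l^2 - 6*l + 5)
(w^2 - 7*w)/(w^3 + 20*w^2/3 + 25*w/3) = 3*(w - 7)/(3*w^2 + 20*w + 25)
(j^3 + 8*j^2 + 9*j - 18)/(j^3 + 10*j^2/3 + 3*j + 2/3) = 3*(j^3 + 8*j^2 + 9*j - 18)/(3*j^3 + 10*j^2 + 9*j + 2)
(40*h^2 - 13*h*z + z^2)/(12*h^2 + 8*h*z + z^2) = (40*h^2 - 13*h*z + z^2)/(12*h^2 + 8*h*z + z^2)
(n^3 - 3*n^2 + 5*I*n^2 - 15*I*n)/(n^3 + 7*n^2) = (n^2 + n*(-3 + 5*I) - 15*I)/(n*(n + 7))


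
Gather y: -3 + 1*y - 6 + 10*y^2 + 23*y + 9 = 10*y^2 + 24*y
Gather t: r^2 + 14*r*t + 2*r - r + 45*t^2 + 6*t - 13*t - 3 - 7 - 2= r^2 + r + 45*t^2 + t*(14*r - 7) - 12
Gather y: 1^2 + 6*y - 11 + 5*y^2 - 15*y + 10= 5*y^2 - 9*y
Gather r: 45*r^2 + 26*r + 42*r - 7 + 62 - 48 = 45*r^2 + 68*r + 7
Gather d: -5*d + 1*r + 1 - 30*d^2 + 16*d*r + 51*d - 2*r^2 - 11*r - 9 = -30*d^2 + d*(16*r + 46) - 2*r^2 - 10*r - 8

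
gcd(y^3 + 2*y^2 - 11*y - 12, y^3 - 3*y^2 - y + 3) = y^2 - 2*y - 3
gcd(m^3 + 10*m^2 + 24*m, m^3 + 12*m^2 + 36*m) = m^2 + 6*m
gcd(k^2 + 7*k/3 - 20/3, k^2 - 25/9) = k - 5/3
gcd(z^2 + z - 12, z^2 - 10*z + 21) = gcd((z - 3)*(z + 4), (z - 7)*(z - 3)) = z - 3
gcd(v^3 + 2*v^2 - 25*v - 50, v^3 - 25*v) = v^2 - 25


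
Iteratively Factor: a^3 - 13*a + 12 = (a + 4)*(a^2 - 4*a + 3) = (a - 3)*(a + 4)*(a - 1)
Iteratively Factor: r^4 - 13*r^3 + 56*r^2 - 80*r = (r - 4)*(r^3 - 9*r^2 + 20*r) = (r - 4)^2*(r^2 - 5*r) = (r - 5)*(r - 4)^2*(r)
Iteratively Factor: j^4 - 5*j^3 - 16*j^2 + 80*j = (j)*(j^3 - 5*j^2 - 16*j + 80) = j*(j - 5)*(j^2 - 16) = j*(j - 5)*(j + 4)*(j - 4)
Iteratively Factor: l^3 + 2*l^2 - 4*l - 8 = (l + 2)*(l^2 - 4) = (l - 2)*(l + 2)*(l + 2)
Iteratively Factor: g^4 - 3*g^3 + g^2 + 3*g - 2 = (g - 1)*(g^3 - 2*g^2 - g + 2) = (g - 1)^2*(g^2 - g - 2) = (g - 2)*(g - 1)^2*(g + 1)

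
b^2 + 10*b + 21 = (b + 3)*(b + 7)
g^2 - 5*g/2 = g*(g - 5/2)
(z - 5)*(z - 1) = z^2 - 6*z + 5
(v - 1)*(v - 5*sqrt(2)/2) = v^2 - 5*sqrt(2)*v/2 - v + 5*sqrt(2)/2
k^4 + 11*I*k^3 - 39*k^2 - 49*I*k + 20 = (k + I)^2*(k + 4*I)*(k + 5*I)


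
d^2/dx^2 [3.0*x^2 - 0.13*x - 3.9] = 6.00000000000000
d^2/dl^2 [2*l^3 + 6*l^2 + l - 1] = 12*l + 12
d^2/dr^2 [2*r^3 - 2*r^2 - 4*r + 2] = 12*r - 4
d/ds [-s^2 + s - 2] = 1 - 2*s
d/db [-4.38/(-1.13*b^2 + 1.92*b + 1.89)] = (8.4096 - 9.8988*b)/(-1.13*b^2 + 1.92*b + 1.89)^2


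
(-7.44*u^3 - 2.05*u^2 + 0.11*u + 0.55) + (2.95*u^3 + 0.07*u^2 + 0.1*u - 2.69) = -4.49*u^3 - 1.98*u^2 + 0.21*u - 2.14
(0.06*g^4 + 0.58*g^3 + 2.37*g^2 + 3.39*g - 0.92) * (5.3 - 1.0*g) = -0.06*g^5 - 0.262*g^4 + 0.704*g^3 + 9.171*g^2 + 18.887*g - 4.876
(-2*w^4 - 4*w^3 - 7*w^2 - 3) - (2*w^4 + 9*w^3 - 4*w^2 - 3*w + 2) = -4*w^4 - 13*w^3 - 3*w^2 + 3*w - 5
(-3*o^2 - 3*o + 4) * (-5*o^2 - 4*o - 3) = 15*o^4 + 27*o^3 + o^2 - 7*o - 12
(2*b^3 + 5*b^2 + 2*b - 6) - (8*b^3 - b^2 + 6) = -6*b^3 + 6*b^2 + 2*b - 12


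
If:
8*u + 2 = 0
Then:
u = -1/4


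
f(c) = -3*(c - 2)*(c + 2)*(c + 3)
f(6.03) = -876.66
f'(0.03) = 11.45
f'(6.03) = -423.79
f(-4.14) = 44.94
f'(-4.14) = -67.74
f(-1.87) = 1.71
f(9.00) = -2772.00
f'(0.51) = 0.48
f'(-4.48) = -87.99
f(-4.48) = 71.35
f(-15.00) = 7956.00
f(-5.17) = 147.97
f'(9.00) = -879.00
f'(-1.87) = 14.19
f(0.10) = 37.11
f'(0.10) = 10.11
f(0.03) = 36.35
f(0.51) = 39.38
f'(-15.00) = -1743.00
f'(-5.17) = -135.50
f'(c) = -3*(c - 2)*(c + 2) - 3*(c - 2)*(c + 3) - 3*(c + 2)*(c + 3)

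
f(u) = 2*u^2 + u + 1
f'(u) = 4*u + 1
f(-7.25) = 98.88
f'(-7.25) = -28.00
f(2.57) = 16.78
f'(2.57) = 11.28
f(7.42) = 118.53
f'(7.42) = 30.68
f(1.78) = 9.12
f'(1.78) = 8.12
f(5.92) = 77.01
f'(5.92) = 24.68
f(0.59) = 2.29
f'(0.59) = 3.36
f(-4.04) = 29.60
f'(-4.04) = -15.16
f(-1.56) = 4.31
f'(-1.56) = -5.24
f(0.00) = 1.00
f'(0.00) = 1.00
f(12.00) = 301.00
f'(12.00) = 49.00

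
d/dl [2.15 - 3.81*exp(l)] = -3.81*exp(l)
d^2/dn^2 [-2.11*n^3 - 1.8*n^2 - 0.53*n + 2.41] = -12.66*n - 3.6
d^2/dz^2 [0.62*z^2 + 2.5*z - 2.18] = 1.24000000000000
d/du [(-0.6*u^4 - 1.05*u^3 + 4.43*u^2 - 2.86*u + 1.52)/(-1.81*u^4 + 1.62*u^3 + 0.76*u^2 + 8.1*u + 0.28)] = (-2.8725*u^6 + 15.1246*u^5 - 38.0844*u^4 + 2.5892*u^3 + 29.7874*u^2 + 0.170399999999997*u - 13.1128)/(3.2761*u^8 - 5.8644*u^7 - 0.1268*u^6 - 26.8596*u^5 + 25.808*u^4 + 13.2192*u^3 + 66.0356*u^2 + 4.536*u + 0.0784)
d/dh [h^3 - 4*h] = 3*h^2 - 4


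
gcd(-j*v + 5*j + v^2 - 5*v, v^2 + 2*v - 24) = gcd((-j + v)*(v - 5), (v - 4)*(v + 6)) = 1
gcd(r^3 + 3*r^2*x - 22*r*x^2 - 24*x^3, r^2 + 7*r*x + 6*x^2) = r^2 + 7*r*x + 6*x^2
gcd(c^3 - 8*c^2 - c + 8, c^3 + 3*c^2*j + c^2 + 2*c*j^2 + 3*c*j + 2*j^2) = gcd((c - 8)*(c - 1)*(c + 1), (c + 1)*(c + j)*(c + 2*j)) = c + 1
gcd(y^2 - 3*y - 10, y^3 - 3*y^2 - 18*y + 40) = y - 5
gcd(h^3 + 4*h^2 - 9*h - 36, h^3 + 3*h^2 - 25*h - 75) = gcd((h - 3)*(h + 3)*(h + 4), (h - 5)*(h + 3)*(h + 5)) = h + 3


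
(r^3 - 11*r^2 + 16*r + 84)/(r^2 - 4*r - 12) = r - 7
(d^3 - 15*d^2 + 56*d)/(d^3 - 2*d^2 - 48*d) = (d - 7)/(d + 6)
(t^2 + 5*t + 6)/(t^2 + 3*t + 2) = (t + 3)/(t + 1)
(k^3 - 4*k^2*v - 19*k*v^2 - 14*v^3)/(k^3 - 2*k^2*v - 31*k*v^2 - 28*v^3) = (k + 2*v)/(k + 4*v)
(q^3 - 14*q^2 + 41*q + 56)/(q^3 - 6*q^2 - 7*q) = (q - 8)/q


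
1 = 1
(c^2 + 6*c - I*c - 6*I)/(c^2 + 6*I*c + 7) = (c + 6)/(c + 7*I)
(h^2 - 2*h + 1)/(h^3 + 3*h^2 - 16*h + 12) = (h - 1)/(h^2 + 4*h - 12)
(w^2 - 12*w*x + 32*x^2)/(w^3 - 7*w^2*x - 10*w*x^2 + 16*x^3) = (-w + 4*x)/(-w^2 - w*x + 2*x^2)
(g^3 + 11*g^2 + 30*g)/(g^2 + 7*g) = (g^2 + 11*g + 30)/(g + 7)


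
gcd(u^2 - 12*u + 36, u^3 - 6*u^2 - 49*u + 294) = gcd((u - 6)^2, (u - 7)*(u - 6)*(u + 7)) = u - 6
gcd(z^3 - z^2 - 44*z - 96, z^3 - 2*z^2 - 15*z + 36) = z + 4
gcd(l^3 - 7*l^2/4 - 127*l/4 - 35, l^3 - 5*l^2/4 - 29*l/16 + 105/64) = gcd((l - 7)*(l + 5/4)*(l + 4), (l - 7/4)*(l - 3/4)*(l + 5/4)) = l + 5/4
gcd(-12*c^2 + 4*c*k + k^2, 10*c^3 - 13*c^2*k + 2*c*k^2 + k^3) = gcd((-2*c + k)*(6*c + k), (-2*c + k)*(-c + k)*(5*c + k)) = 2*c - k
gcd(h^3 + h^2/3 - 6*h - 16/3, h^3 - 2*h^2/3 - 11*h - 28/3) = h + 1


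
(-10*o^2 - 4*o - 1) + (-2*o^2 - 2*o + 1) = -12*o^2 - 6*o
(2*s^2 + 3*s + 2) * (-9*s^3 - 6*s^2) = -18*s^5 - 39*s^4 - 36*s^3 - 12*s^2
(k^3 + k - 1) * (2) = 2*k^3 + 2*k - 2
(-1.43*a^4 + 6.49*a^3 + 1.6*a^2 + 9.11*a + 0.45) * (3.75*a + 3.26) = -5.3625*a^5 + 19.6757*a^4 + 27.1574*a^3 + 39.3785*a^2 + 31.3861*a + 1.467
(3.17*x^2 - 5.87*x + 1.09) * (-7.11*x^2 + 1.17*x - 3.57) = -22.5387*x^4 + 45.4446*x^3 - 25.9347*x^2 + 22.2312*x - 3.8913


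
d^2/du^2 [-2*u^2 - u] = -4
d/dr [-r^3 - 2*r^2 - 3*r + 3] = -3*r^2 - 4*r - 3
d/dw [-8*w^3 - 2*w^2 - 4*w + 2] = -24*w^2 - 4*w - 4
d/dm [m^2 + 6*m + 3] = 2*m + 6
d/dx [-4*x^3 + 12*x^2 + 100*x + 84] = -12*x^2 + 24*x + 100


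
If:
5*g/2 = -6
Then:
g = -12/5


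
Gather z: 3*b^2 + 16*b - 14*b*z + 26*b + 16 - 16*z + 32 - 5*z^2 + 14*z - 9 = 3*b^2 + 42*b - 5*z^2 + z*(-14*b - 2) + 39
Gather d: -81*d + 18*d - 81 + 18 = -63*d - 63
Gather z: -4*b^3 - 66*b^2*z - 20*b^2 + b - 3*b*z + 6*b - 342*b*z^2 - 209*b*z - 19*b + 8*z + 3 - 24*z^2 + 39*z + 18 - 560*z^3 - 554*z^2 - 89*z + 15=-4*b^3 - 20*b^2 - 12*b - 560*z^3 + z^2*(-342*b - 578) + z*(-66*b^2 - 212*b - 42) + 36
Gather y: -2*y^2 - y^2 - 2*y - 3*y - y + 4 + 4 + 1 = -3*y^2 - 6*y + 9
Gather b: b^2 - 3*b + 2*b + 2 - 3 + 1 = b^2 - b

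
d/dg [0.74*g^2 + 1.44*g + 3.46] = 1.48*g + 1.44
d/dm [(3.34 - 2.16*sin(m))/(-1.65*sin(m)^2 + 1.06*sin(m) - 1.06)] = (-3.564*sin(m)^2 + 11.022*sin(m) - 1.2508)*cos(m)/(2.7225*sin(m)^4 - 3.498*sin(m)^3 + 4.6216*sin(m)^2 - 2.2472*sin(m) + 1.1236)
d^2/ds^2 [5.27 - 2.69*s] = 0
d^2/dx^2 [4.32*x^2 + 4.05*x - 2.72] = 8.64000000000000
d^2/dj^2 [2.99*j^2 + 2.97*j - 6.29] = 5.98000000000000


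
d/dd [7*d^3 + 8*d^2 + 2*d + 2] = 21*d^2 + 16*d + 2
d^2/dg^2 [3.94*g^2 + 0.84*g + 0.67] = 7.88000000000000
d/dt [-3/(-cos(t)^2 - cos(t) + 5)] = 3*(2*cos(t) + 1)*sin(t)/(cos(t)^2 + cos(t) - 5)^2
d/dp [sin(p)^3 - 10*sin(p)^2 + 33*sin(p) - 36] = (3*sin(p)^2 - 20*sin(p) + 33)*cos(p)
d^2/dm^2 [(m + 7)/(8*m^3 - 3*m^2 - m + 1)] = 2*((m + 7)*(-24*m^2 + 6*m + 1)^2 + (-24*m^2 + 6*m - 3*(m + 7)*(8*m - 1) + 1)*(8*m^3 - 3*m^2 - m + 1))/(8*m^3 - 3*m^2 - m + 1)^3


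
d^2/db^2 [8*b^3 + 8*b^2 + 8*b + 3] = 48*b + 16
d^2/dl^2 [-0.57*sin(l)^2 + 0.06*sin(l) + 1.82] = -0.06*sin(l) - 1.14*cos(2*l)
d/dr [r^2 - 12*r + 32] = 2*r - 12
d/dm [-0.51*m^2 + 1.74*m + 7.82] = 1.74 - 1.02*m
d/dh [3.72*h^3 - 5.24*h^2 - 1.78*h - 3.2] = 11.16*h^2 - 10.48*h - 1.78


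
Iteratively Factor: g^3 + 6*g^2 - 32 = (g + 4)*(g^2 + 2*g - 8) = (g + 4)^2*(g - 2)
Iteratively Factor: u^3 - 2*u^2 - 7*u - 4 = (u + 1)*(u^2 - 3*u - 4) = (u - 4)*(u + 1)*(u + 1)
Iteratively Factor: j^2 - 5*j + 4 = (j - 1)*(j - 4)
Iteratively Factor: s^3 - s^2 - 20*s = (s + 4)*(s^2 - 5*s) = s*(s + 4)*(s - 5)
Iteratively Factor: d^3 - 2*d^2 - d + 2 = (d + 1)*(d^2 - 3*d + 2) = (d - 2)*(d + 1)*(d - 1)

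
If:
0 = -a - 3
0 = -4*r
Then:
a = -3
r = 0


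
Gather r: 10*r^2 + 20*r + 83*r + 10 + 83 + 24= 10*r^2 + 103*r + 117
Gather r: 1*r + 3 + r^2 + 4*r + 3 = r^2 + 5*r + 6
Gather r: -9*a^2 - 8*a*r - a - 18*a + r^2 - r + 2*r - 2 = -9*a^2 - 19*a + r^2 + r*(1 - 8*a) - 2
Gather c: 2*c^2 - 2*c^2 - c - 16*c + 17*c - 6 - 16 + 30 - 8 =0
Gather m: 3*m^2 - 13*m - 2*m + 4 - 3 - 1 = 3*m^2 - 15*m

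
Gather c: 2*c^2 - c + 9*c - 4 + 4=2*c^2 + 8*c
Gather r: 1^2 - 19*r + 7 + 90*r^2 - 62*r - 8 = 90*r^2 - 81*r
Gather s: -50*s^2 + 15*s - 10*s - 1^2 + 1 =-50*s^2 + 5*s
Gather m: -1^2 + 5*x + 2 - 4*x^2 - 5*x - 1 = -4*x^2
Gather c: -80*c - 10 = -80*c - 10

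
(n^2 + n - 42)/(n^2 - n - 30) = (n + 7)/(n + 5)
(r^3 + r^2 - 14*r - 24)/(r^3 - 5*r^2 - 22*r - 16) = (r^2 - r - 12)/(r^2 - 7*r - 8)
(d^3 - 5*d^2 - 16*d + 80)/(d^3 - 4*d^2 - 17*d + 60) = (d - 4)/(d - 3)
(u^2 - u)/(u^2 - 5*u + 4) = u/(u - 4)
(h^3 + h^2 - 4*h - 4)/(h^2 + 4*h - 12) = (h^2 + 3*h + 2)/(h + 6)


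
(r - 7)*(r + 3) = r^2 - 4*r - 21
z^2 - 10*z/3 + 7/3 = (z - 7/3)*(z - 1)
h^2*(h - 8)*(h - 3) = h^4 - 11*h^3 + 24*h^2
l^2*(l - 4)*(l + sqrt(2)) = l^4 - 4*l^3 + sqrt(2)*l^3 - 4*sqrt(2)*l^2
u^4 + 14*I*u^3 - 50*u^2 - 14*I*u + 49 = (u + 7*I)^2*(-I*u - I)*(I*u - I)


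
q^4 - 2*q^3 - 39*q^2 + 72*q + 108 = (q - 6)*(q - 3)*(q + 1)*(q + 6)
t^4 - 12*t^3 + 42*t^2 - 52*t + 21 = (t - 7)*(t - 3)*(t - 1)^2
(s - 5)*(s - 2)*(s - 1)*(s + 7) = s^4 - s^3 - 39*s^2 + 109*s - 70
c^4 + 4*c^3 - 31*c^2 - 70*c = c*(c - 5)*(c + 2)*(c + 7)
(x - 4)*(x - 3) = x^2 - 7*x + 12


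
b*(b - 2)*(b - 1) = b^3 - 3*b^2 + 2*b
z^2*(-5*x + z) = -5*x*z^2 + z^3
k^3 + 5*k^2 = k^2*(k + 5)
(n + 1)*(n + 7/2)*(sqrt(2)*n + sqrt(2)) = sqrt(2)*n^3 + 11*sqrt(2)*n^2/2 + 8*sqrt(2)*n + 7*sqrt(2)/2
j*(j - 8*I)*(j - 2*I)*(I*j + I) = I*j^4 + 10*j^3 + I*j^3 + 10*j^2 - 16*I*j^2 - 16*I*j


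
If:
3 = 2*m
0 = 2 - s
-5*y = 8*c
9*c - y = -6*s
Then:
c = -60/53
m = 3/2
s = 2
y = 96/53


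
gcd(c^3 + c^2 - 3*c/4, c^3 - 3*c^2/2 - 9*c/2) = c^2 + 3*c/2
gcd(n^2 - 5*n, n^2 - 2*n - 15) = n - 5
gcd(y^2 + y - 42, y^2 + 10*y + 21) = y + 7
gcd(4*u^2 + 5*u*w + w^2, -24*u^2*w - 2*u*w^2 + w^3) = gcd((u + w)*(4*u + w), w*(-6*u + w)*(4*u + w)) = 4*u + w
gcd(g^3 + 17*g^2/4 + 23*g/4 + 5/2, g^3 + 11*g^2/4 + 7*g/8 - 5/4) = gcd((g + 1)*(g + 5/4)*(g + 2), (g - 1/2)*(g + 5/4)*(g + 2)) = g^2 + 13*g/4 + 5/2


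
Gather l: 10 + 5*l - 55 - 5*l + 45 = 0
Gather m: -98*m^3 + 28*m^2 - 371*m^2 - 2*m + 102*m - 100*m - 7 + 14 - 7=-98*m^3 - 343*m^2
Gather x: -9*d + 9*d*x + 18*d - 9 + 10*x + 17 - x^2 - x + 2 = 9*d - x^2 + x*(9*d + 9) + 10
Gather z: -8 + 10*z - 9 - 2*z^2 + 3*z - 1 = -2*z^2 + 13*z - 18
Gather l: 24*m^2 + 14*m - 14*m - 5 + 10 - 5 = 24*m^2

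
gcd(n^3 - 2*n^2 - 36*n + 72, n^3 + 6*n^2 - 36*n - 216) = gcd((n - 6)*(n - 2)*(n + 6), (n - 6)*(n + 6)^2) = n^2 - 36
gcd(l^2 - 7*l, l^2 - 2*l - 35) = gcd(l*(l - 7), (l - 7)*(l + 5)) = l - 7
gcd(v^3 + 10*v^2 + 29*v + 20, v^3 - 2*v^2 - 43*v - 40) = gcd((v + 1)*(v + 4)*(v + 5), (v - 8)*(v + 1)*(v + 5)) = v^2 + 6*v + 5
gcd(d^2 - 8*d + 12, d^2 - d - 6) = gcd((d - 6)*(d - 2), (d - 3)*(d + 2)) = 1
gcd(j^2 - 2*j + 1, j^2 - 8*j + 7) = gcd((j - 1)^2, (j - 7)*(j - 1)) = j - 1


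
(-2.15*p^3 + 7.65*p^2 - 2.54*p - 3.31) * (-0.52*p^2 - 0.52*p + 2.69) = 1.118*p^5 - 2.86*p^4 - 8.4407*p^3 + 23.6205*p^2 - 5.1114*p - 8.9039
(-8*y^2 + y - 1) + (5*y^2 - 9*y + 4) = -3*y^2 - 8*y + 3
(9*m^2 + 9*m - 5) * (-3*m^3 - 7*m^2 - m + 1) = -27*m^5 - 90*m^4 - 57*m^3 + 35*m^2 + 14*m - 5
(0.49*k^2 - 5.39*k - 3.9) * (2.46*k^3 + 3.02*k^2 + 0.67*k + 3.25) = 1.2054*k^5 - 11.7796*k^4 - 25.5435*k^3 - 13.7968*k^2 - 20.1305*k - 12.675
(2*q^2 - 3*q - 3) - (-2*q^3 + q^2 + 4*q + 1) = 2*q^3 + q^2 - 7*q - 4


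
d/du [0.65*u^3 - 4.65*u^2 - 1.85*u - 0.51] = 1.95*u^2 - 9.3*u - 1.85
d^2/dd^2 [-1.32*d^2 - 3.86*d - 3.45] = -2.64000000000000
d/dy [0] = 0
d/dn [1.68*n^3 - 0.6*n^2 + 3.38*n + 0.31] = 5.04*n^2 - 1.2*n + 3.38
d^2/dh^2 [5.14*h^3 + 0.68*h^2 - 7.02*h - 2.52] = 30.84*h + 1.36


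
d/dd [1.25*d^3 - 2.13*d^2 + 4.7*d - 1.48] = 3.75*d^2 - 4.26*d + 4.7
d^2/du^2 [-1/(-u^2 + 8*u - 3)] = 2*(-u^2 + 8*u + 4*(u - 4)^2 - 3)/(u^2 - 8*u + 3)^3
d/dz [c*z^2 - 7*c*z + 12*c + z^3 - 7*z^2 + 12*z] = 2*c*z - 7*c + 3*z^2 - 14*z + 12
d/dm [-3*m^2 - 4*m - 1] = -6*m - 4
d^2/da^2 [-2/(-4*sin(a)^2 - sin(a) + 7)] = 2*(-64*sin(a)^4 - 17*sin(a)^2 + 8*sin(a) + 3*sin(3*a) + 58)/(4*sin(a)^2 + sin(a) - 7)^3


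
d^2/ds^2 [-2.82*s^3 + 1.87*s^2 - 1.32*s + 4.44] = 3.74 - 16.92*s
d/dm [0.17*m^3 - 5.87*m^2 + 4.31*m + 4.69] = 0.51*m^2 - 11.74*m + 4.31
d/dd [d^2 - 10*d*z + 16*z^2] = 2*d - 10*z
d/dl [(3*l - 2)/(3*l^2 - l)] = (-9*l^2 + 12*l - 2)/(l^2*(9*l^2 - 6*l + 1))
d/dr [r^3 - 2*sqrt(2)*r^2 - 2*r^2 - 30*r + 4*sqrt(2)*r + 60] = 3*r^2 - 4*sqrt(2)*r - 4*r - 30 + 4*sqrt(2)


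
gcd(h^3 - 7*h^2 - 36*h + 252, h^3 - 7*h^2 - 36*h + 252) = h^3 - 7*h^2 - 36*h + 252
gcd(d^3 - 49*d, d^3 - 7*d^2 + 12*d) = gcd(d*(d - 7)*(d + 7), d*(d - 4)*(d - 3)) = d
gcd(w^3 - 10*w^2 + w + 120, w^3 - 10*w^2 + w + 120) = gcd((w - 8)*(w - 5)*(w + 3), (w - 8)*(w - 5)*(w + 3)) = w^3 - 10*w^2 + w + 120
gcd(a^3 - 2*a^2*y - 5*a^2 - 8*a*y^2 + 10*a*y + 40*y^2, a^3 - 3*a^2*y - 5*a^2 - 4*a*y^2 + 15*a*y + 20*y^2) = -a^2 + 4*a*y + 5*a - 20*y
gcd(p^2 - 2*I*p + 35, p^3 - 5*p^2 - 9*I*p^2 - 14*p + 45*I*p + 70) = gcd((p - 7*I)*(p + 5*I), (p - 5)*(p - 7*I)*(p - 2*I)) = p - 7*I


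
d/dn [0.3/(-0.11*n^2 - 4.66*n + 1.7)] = (0.066*n + 1.398)/(0.11*n^2 + 4.66*n - 1.7)^2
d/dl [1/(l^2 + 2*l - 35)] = 2*(-l - 1)/(l^2 + 2*l - 35)^2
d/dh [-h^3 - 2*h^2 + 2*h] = -3*h^2 - 4*h + 2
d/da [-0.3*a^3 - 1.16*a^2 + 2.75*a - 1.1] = -0.9*a^2 - 2.32*a + 2.75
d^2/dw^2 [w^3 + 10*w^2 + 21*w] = 6*w + 20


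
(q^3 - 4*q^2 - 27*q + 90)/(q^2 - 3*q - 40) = (q^2 - 9*q + 18)/(q - 8)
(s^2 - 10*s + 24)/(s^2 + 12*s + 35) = (s^2 - 10*s + 24)/(s^2 + 12*s + 35)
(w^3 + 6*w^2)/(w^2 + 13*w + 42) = w^2/(w + 7)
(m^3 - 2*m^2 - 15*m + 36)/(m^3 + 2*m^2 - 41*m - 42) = (m^3 - 2*m^2 - 15*m + 36)/(m^3 + 2*m^2 - 41*m - 42)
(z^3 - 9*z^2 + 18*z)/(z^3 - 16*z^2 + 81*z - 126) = z/(z - 7)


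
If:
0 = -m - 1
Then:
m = -1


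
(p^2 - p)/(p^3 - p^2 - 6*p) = (1 - p)/(-p^2 + p + 6)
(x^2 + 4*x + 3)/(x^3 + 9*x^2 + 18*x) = (x + 1)/(x*(x + 6))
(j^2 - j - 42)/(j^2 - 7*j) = (j + 6)/j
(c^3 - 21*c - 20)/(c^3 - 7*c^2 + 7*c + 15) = (c + 4)/(c - 3)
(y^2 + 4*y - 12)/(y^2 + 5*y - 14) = (y + 6)/(y + 7)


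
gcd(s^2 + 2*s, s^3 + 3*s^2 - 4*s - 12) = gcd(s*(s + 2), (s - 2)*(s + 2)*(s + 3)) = s + 2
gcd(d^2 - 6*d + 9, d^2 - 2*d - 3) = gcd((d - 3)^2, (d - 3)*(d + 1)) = d - 3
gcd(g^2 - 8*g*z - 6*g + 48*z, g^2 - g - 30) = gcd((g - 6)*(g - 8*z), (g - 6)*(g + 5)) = g - 6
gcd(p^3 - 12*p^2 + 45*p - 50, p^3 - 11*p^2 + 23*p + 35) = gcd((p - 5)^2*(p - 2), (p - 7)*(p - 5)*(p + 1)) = p - 5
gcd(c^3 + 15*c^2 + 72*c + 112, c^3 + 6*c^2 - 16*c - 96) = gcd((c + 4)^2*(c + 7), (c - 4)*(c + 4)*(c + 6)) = c + 4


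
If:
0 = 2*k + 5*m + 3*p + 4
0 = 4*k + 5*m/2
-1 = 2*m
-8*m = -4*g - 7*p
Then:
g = 23/96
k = 5/16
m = -1/2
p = -17/24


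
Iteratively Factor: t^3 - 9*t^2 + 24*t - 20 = (t - 5)*(t^2 - 4*t + 4) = (t - 5)*(t - 2)*(t - 2)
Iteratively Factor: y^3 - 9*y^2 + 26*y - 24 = (y - 3)*(y^2 - 6*y + 8) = (y - 3)*(y - 2)*(y - 4)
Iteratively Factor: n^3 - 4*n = (n + 2)*(n^2 - 2*n) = n*(n + 2)*(n - 2)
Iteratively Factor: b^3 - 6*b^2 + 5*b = (b - 5)*(b^2 - b) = (b - 5)*(b - 1)*(b)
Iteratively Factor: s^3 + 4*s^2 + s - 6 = (s + 2)*(s^2 + 2*s - 3) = (s + 2)*(s + 3)*(s - 1)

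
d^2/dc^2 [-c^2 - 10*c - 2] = -2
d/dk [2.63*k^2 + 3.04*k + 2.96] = 5.26*k + 3.04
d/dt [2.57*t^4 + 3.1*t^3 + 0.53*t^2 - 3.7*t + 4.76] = 10.28*t^3 + 9.3*t^2 + 1.06*t - 3.7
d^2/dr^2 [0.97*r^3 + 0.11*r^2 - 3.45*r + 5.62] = 5.82*r + 0.22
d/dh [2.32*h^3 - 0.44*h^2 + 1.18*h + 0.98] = 6.96*h^2 - 0.88*h + 1.18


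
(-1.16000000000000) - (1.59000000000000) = -2.75000000000000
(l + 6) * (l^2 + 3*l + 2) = l^3 + 9*l^2 + 20*l + 12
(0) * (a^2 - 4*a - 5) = 0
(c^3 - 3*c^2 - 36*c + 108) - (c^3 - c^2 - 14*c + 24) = -2*c^2 - 22*c + 84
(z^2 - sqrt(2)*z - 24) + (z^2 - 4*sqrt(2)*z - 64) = 2*z^2 - 5*sqrt(2)*z - 88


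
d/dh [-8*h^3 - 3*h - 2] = -24*h^2 - 3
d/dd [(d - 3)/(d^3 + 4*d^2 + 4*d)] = (-2*d^2 + 9*d + 6)/(d^2*(d^3 + 6*d^2 + 12*d + 8))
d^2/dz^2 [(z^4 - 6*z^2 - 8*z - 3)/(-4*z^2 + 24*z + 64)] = (-z^6 + 18*z^5 - 60*z^4 - 724*z^3 - 1239*z^2 + 330*z + 924)/(2*(z^6 - 18*z^5 + 60*z^4 + 360*z^3 - 960*z^2 - 4608*z - 4096))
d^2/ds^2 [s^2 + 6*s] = 2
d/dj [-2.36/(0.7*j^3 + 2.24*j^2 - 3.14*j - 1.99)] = (4.956*j^2 + 10.5728*j - 7.4104)/(0.7*j^3 + 2.24*j^2 - 3.14*j - 1.99)^2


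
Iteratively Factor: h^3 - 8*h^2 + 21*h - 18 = (h - 3)*(h^2 - 5*h + 6) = (h - 3)^2*(h - 2)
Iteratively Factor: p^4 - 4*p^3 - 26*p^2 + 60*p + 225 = (p - 5)*(p^3 + p^2 - 21*p - 45) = (p - 5)^2*(p^2 + 6*p + 9) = (p - 5)^2*(p + 3)*(p + 3)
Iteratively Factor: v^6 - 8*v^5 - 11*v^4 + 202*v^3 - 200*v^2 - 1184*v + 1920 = (v + 4)*(v^5 - 12*v^4 + 37*v^3 + 54*v^2 - 416*v + 480) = (v - 4)*(v + 4)*(v^4 - 8*v^3 + 5*v^2 + 74*v - 120) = (v - 4)^2*(v + 4)*(v^3 - 4*v^2 - 11*v + 30) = (v - 4)^2*(v - 2)*(v + 4)*(v^2 - 2*v - 15) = (v - 5)*(v - 4)^2*(v - 2)*(v + 4)*(v + 3)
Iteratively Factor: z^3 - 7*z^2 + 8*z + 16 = (z - 4)*(z^2 - 3*z - 4) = (z - 4)^2*(z + 1)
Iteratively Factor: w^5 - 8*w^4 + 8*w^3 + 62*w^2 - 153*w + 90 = (w - 5)*(w^4 - 3*w^3 - 7*w^2 + 27*w - 18) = (w - 5)*(w - 2)*(w^3 - w^2 - 9*w + 9) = (w - 5)*(w - 2)*(w + 3)*(w^2 - 4*w + 3) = (w - 5)*(w - 3)*(w - 2)*(w + 3)*(w - 1)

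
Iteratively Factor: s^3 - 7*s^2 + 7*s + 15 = (s + 1)*(s^2 - 8*s + 15) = (s - 3)*(s + 1)*(s - 5)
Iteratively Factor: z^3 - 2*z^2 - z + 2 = (z - 2)*(z^2 - 1) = (z - 2)*(z - 1)*(z + 1)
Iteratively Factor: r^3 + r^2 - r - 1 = (r - 1)*(r^2 + 2*r + 1) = (r - 1)*(r + 1)*(r + 1)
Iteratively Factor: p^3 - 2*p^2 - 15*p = (p - 5)*(p^2 + 3*p) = (p - 5)*(p + 3)*(p)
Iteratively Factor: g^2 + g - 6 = (g - 2)*(g + 3)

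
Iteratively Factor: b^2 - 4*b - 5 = (b + 1)*(b - 5)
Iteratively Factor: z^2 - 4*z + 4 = (z - 2)*(z - 2)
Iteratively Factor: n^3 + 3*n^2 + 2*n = (n + 2)*(n^2 + n) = n*(n + 2)*(n + 1)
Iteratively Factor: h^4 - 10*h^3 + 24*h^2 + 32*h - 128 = (h - 4)*(h^3 - 6*h^2 + 32) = (h - 4)^2*(h^2 - 2*h - 8) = (h - 4)^3*(h + 2)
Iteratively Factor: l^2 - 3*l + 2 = (l - 1)*(l - 2)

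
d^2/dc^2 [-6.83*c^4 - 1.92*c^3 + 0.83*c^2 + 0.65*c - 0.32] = -81.96*c^2 - 11.52*c + 1.66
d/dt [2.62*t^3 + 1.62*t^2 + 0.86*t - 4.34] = 7.86*t^2 + 3.24*t + 0.86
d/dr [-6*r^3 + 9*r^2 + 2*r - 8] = -18*r^2 + 18*r + 2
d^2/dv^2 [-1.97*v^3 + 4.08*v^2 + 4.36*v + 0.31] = 8.16 - 11.82*v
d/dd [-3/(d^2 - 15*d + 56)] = 3*(2*d - 15)/(d^2 - 15*d + 56)^2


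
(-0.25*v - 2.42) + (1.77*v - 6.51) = 1.52*v - 8.93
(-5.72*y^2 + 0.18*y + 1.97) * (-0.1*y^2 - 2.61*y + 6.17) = 0.572*y^4 + 14.9112*y^3 - 35.9592*y^2 - 4.0311*y + 12.1549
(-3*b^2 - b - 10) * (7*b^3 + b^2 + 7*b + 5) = -21*b^5 - 10*b^4 - 92*b^3 - 32*b^2 - 75*b - 50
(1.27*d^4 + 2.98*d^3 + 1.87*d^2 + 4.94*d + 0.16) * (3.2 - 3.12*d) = -3.9624*d^5 - 5.2336*d^4 + 3.7016*d^3 - 9.4288*d^2 + 15.3088*d + 0.512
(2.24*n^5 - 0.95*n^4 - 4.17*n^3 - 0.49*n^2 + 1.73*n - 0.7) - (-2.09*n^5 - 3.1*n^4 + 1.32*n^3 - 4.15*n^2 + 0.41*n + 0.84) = 4.33*n^5 + 2.15*n^4 - 5.49*n^3 + 3.66*n^2 + 1.32*n - 1.54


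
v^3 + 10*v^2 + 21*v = v*(v + 3)*(v + 7)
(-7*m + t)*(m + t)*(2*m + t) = -14*m^3 - 19*m^2*t - 4*m*t^2 + t^3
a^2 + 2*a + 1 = (a + 1)^2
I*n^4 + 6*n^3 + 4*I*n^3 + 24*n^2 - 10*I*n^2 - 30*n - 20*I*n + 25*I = (n + 5)*(n - 5*I)*(n - I)*(I*n - I)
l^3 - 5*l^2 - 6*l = l*(l - 6)*(l + 1)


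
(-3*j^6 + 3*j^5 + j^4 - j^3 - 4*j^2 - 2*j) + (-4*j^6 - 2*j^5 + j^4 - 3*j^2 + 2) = -7*j^6 + j^5 + 2*j^4 - j^3 - 7*j^2 - 2*j + 2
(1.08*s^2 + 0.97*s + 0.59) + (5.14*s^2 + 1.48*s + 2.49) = 6.22*s^2 + 2.45*s + 3.08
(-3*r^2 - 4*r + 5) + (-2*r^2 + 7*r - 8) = -5*r^2 + 3*r - 3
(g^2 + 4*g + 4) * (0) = 0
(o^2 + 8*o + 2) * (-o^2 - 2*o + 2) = -o^4 - 10*o^3 - 16*o^2 + 12*o + 4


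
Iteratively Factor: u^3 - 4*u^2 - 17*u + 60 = (u - 3)*(u^2 - u - 20) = (u - 3)*(u + 4)*(u - 5)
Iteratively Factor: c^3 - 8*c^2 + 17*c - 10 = (c - 1)*(c^2 - 7*c + 10) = (c - 2)*(c - 1)*(c - 5)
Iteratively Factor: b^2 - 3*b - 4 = (b - 4)*(b + 1)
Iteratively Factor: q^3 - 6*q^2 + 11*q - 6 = (q - 2)*(q^2 - 4*q + 3) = (q - 3)*(q - 2)*(q - 1)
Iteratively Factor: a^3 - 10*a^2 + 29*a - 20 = (a - 4)*(a^2 - 6*a + 5) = (a - 4)*(a - 1)*(a - 5)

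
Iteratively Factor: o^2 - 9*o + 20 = (o - 5)*(o - 4)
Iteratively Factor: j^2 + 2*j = (j)*(j + 2)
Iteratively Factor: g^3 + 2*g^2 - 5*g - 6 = (g + 1)*(g^2 + g - 6) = (g + 1)*(g + 3)*(g - 2)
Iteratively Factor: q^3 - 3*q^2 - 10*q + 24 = (q + 3)*(q^2 - 6*q + 8) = (q - 2)*(q + 3)*(q - 4)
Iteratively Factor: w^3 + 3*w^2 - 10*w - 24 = (w + 2)*(w^2 + w - 12) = (w - 3)*(w + 2)*(w + 4)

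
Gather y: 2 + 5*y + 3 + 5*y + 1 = 10*y + 6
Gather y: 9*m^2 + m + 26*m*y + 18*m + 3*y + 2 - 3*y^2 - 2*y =9*m^2 + 19*m - 3*y^2 + y*(26*m + 1) + 2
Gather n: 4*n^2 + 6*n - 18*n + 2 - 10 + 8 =4*n^2 - 12*n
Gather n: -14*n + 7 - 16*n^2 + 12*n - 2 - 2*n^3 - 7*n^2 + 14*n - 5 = -2*n^3 - 23*n^2 + 12*n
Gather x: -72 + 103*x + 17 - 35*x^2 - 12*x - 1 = -35*x^2 + 91*x - 56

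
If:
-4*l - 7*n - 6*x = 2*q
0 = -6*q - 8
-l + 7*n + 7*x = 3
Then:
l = x/5 - 1/15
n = 44/105 - 34*x/35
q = -4/3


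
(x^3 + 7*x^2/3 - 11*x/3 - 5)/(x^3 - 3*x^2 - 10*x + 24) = (3*x^2 - 2*x - 5)/(3*(x^2 - 6*x + 8))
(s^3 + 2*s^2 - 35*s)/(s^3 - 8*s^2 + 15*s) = (s + 7)/(s - 3)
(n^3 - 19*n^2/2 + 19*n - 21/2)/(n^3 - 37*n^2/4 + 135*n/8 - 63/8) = 4*(n - 1)/(4*n - 3)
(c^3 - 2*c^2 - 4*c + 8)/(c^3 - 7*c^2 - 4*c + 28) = (c - 2)/(c - 7)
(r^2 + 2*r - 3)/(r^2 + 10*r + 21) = (r - 1)/(r + 7)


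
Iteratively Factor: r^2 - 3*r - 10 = (r - 5)*(r + 2)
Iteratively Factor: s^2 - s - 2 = (s - 2)*(s + 1)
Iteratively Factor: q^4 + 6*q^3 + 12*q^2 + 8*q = (q + 2)*(q^3 + 4*q^2 + 4*q) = (q + 2)^2*(q^2 + 2*q) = q*(q + 2)^2*(q + 2)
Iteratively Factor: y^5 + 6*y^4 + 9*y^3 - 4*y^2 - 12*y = (y + 3)*(y^4 + 3*y^3 - 4*y) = (y + 2)*(y + 3)*(y^3 + y^2 - 2*y) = (y - 1)*(y + 2)*(y + 3)*(y^2 + 2*y) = (y - 1)*(y + 2)^2*(y + 3)*(y)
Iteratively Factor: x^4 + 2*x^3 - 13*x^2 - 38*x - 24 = (x - 4)*(x^3 + 6*x^2 + 11*x + 6) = (x - 4)*(x + 1)*(x^2 + 5*x + 6) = (x - 4)*(x + 1)*(x + 2)*(x + 3)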